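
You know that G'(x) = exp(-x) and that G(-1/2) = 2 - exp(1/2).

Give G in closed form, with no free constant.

Any candidate G(x) must reproduce the stated G'(x) exactly.
A general antiderivative is -exp(-x) + C.
The condition gives C = 2 - exp(1/2) - (-exp(1/2)) = 2.
So G(x) = (2*exp(x) - 1)*exp(-x).
Check: d/dx[(2*exp(x) - 1)*exp(-x)] = exp(-x) = G'(x).

G(x) = (2*exp(x) - 1)*exp(-x)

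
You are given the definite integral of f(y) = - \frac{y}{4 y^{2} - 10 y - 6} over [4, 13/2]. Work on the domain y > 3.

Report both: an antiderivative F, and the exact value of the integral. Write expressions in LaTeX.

Antiderivative: F(y) = - \frac{3 \log{\left(y - 3 \right)}}{14} - \frac{\log{\left(y + \frac{1}{2} \right)}}{28}; value = - \frac{3 \log{\left(\frac{7}{2} \right)}}{14} - \frac{\log{\left(7 \right)}}{28} + \frac{\log{\left(\frac{9}{2} \right)}}{28}

The denominator factors as 2 \left(y - 3\right) \left(2 y + 1\right); partial fractions split f into directly integrable pieces: - \frac{1}{14 \left(2 y + 1\right)} - \frac{3}{14 \left(y - 3\right)}.
F(y) = - \frac{3 \log{\left(y - 3 \right)}}{14} - \frac{\log{\left(y + \frac{1}{2} \right)}}{28} is an antiderivative of f.
Check: d/dy[- \frac{3 \log{\left(y - 3 \right)}}{14} - \frac{\log{\left(y + \frac{1}{2} \right)}}{28}] = - \frac{y}{4 y^{2} - 10 y - 6} = f(y).
F(13/2) = - \frac{3 \log{\left(\frac{7}{2} \right)}}{14} - \frac{\log{\left(7 \right)}}{28}; F(4) = - \frac{\log{\left(\frac{9}{2} \right)}}{28}.
Integral = F(13/2) - F(4) = - \frac{3 \log{\left(\frac{7}{2} \right)}}{14} - \frac{\log{\left(7 \right)}}{28} + \frac{\log{\left(\frac{9}{2} \right)}}{28}.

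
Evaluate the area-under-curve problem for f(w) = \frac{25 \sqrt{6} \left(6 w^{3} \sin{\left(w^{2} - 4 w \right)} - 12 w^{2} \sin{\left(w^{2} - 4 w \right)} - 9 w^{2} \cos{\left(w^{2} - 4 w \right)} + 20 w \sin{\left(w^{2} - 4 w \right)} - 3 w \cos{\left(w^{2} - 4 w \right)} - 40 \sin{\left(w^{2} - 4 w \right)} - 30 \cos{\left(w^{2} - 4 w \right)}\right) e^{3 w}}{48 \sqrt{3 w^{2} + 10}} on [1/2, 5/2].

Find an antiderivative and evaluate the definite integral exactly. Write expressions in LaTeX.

Antiderivative: F(w) = - \frac{25 \sqrt{\frac{w^{2}}{2} + \frac{5}{3}} e^{3 w} \cos{\left(w^{2} - 4 w \right)}}{8}; value = \frac{25 \sqrt{258} e^{\frac{3}{2}} \cos{\left(\frac{7}{4} \right)}}{96} - \frac{25 \sqrt{690} e^{\frac{15}{2}} \cos{\left(\frac{15}{4} \right)}}{96}

Since d/dw undoes antidifferentiation here, F'(w) = f(w) is required of F(w).
F(w) = - \frac{25 \sqrt{\frac{w^{2}}{2} + \frac{5}{3}} e^{3 w} \cos{\left(w^{2} - 4 w \right)}}{8} is an antiderivative of f.
Check: d/dw[- \frac{25 \sqrt{\frac{w^{2}}{2} + \frac{5}{3}} e^{3 w} \cos{\left(w^{2} - 4 w \right)}}{8}] = \frac{150 \sqrt{6} w^{3} e^{3 w} \sin{\left(w^{2} - 4 w \right)} - 300 \sqrt{6} w^{2} e^{3 w} \sin{\left(w^{2} - 4 w \right)} - 225 \sqrt{6} w^{2} e^{3 w} \cos{\left(w^{2} - 4 w \right)} + 500 \sqrt{6} w e^{3 w} \sin{\left(w^{2} - 4 w \right)} - 75 \sqrt{6} w e^{3 w} \cos{\left(w^{2} - 4 w \right)} - 1000 \sqrt{6} e^{3 w} \sin{\left(w^{2} - 4 w \right)} - 750 \sqrt{6} e^{3 w} \cos{\left(w^{2} - 4 w \right)}}{48 \sqrt{3 w^{2} + 10}}, which equals f(w).
F(5/2) = - \frac{25 \sqrt{690} e^{\frac{15}{2}} \cos{\left(\frac{15}{4} \right)}}{96}; F(1/2) = - \frac{25 \sqrt{258} e^{\frac{3}{2}} \cos{\left(\frac{7}{4} \right)}}{96}.
Integral = F(5/2) - F(1/2) = \frac{25 \sqrt{258} e^{\frac{3}{2}} \cos{\left(\frac{7}{4} \right)}}{96} - \frac{25 \sqrt{690} e^{\frac{15}{2}} \cos{\left(\frac{15}{4} \right)}}{96}.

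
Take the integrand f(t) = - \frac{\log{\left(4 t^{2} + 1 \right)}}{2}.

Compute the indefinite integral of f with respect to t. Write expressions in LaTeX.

For F(t) to be correct the identity F'(t) - f(t) = 0 must hold.
Check: d/dt[\frac{- t \log{\left(4 t^{2} + 1 \right)} + 2 t - \operatorname{atan}{\left(2 t \right)}}{2}] = - \frac{\log{\left(4 t^{2} + 1 \right)}}{2} = f(t).

F(t) = \frac{- t \log{\left(4 t^{2} + 1 \right)} + 2 t - \operatorname{atan}{\left(2 t \right)}}{2} + C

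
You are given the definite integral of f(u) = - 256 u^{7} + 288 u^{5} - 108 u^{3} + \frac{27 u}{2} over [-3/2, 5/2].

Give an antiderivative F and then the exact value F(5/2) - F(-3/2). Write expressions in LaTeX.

Antiderivative: F(u) = - 32 u^{8} + 48 u^{6} - 27 u^{4} + \frac{27 u^{2}}{4}; value = -37727

f matches the chain-rule pattern g'(h)*h' with inner function h(u) = 2 u^{2} - \frac{3}{4}; substituting w = h(u) collapses the integral.
F(u) = - 32 u^{8} + 48 u^{6} - 27 u^{4} + \frac{27 u^{2}}{4} is an antiderivative of f.
Check: d/du[- 32 u^{8} + 48 u^{6} - 27 u^{4} + \frac{27 u^{2}}{4}] = - 256 u^{7} + 288 u^{5} - 108 u^{3} + \frac{27 u}{2} = f(u).
F(5/2) = - \frac{304975}{8}; F(-3/2) = - \frac{3159}{8}.
Integral = F(5/2) - F(-3/2) = -37727.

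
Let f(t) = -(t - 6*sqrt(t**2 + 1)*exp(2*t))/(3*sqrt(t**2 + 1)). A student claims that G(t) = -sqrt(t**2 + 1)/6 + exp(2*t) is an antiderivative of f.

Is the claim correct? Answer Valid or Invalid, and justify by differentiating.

Invalid: d/dt[G] - f = t/(6*sqrt(t**2 + 1)), which is not 0.

d/dt[G] = (-t + 12*sqrt(t**2 + 1)*exp(2*t))/(6*sqrt(t**2 + 1))
d/dt[G] - f(t) = t/(6*sqrt(t**2 + 1)) != 0.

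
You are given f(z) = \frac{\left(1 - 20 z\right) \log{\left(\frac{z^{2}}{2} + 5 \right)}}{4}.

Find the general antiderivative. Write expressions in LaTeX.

Whatever form F(z) takes, F'(z) = f(z) is non-negotiable.
Check: d/dz[- \frac{10 z^{2} \log{\left(\frac{z^{2}}{2} + 5 \right)} - 10 z^{2} - z \log{\left(\frac{z^{2}}{2} + 5 \right)} + 2 z + 100 \log{\left(z^{2} + 10 \right)} - 2 \sqrt{10} \operatorname{atan}{\left(\frac{\sqrt{10} z}{10} \right)}}{4}] = - 5 z \log{\left(\frac{z^{2}}{2} + 5 \right)} + \frac{\log{\left(\frac{z^{2}}{2} + 5 \right)}}{4}, which equals f(z).

F(z) = - \frac{10 z^{2} \log{\left(\frac{z^{2}}{2} + 5 \right)} - 10 z^{2} - z \log{\left(\frac{z^{2}}{2} + 5 \right)} + 2 z + 100 \log{\left(z^{2} + 10 \right)} - 2 \sqrt{10} \operatorname{atan}{\left(\frac{\sqrt{10} z}{10} \right)}}{4} + C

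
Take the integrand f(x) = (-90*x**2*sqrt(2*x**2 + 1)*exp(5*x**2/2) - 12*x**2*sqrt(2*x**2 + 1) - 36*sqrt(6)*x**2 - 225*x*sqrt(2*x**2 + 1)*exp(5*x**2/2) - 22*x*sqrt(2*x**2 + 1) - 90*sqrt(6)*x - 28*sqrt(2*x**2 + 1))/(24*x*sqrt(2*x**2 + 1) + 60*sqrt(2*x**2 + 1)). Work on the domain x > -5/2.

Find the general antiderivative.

F(x) = -x**2/4 + x/3 - 3*sqrt(3*x**2 + 3/2)/2 - 3*exp(5*x**2/2)/4 - 2*log(x + 5/2) + C

Recover f(x) by differentiating a candidate F(x); any mismatch rules it out.
Check: d/dx[-x**2/4 + x/3 - 3*sqrt(3*x**2 + 3/2)/2 - 3*exp(5*x**2/2)/4 - 2*log(x + 5/2)] = (-90*x**2*sqrt(2*x**2 + 1)*exp(5*x**2/2) - 12*x**2*sqrt(2*x**2 + 1) - 36*sqrt(6)*x**2 - 225*x*sqrt(2*x**2 + 1)*exp(5*x**2/2) - 22*x*sqrt(2*x**2 + 1) - 90*sqrt(6)*x - 28*sqrt(2*x**2 + 1))/(24*x*sqrt(2*x**2 + 1) + 60*sqrt(2*x**2 + 1)) = f(x).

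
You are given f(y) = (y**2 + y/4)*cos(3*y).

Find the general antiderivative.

F(y) = y**2*sin(3*y)/3 + y*sin(3*y)/12 + 2*y*cos(3*y)/9 - 2*sin(3*y)/27 + cos(3*y)/36 + C

Any candidate F(y) must reproduce f(y) exactly when differentiated.
Check: d/dy[y**2*sin(3*y)/3 + y*sin(3*y)/12 + 2*y*cos(3*y)/9 - 2*sin(3*y)/27 + cos(3*y)/36] = y**2*cos(3*y) + y*cos(3*y)/4, which equals f(y).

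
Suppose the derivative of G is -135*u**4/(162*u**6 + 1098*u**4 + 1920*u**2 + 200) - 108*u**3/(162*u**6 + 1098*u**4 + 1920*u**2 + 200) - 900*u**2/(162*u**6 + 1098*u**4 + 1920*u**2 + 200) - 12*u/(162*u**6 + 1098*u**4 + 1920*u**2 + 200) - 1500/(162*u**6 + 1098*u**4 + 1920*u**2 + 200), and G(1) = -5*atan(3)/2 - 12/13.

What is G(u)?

Integrate term by term and add the pieces.
A general antiderivative is -5*atan(3*u)/2 + 1/(2*(3*u**2/2 + 5)) + C.
The condition gives C = -5*atan(3)/2 - 12/13 - (1/13 - 5*atan(3)/2) = -1.
So G(u) = -5*atan(3*u)/2 - 1 + 1/(3*u**2 + 10).
Check: d/du[-5*atan(3*u)/2 - 1 + 1/(3*u**2 + 10)] = (-135*u**4 - 108*u**3 - 900*u**2 - 12*u - 1500)/(162*u**6 + 1098*u**4 + 1920*u**2 + 200), which equals G'(u).

G(u) = -5*atan(3*u)/2 - 1 + 1/(3*u**2 + 10)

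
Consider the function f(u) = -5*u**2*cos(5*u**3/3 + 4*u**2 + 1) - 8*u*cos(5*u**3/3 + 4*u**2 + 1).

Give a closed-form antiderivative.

An antiderivative is F(u) = -sin(5*u**3/3 + 4*u**2 + 1).

f matches the chain-rule pattern g'(h)*h' with inner function h(u) = 5*u**3/3 + 4*u**2 + 1; substituting w = h(u) collapses the integral.
Check: d/du[-sin(5*u**3/3 + 4*u**2 + 1)] = -5*u**2*cos(5*u**3/3 + 4*u**2 + 1) - 8*u*cos(5*u**3/3 + 4*u**2 + 1) = f(u).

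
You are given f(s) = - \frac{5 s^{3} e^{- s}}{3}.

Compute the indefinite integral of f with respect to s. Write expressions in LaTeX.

Recognize the product-rule pattern: f = u'v + uv' with u = \frac{5 s^{3}}{3} + 5 s^{2} + 10 s + 10, v = e^{- s}, so integration by parts undoes it.
Check: d/ds[\frac{5 \left(s^{3} + 3 s^{2} + 6 s + 6\right) e^{- s}}{3}] = - \frac{5 s^{3} e^{- s}}{3} = f(s).

F(s) = \frac{5 \left(s^{3} + 3 s^{2} + 6 s + 6\right) e^{- s}}{3} + C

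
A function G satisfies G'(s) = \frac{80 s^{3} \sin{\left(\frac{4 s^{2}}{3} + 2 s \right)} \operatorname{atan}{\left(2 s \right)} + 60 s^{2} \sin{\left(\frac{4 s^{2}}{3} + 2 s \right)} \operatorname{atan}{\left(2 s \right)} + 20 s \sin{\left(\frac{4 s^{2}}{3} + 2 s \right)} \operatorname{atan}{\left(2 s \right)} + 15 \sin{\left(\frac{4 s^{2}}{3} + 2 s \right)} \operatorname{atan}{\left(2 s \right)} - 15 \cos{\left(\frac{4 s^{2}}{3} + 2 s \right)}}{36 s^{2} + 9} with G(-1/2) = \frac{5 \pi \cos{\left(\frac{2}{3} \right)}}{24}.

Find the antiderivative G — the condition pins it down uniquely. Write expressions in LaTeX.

G'(s) has the shape u'v + uv' for u = - \frac{5 \operatorname{atan}{\left(2 s \right)}}{6} and v = \cos{\left(\frac{4 s^{2}}{3} + 2 s \right)} — it is the derivative of the product u*v.
A general antiderivative is - \frac{5 \cos{\left(\frac{4 s^{2}}{3} + 2 s \right)} \operatorname{atan}{\left(2 s \right)}}{6} + C.
The condition gives C = \frac{5 \pi \cos{\left(\frac{2}{3} \right)}}{24} - (\frac{5 \pi \cos{\left(\frac{2}{3} \right)}}{24}) = 0.
So G(s) = - \frac{5 \cos{\left(\frac{4 s^{2}}{3} + 2 s \right)} \operatorname{atan}{\left(2 s \right)}}{6}.
Check: d/ds[- \frac{5 \cos{\left(\frac{4 s^{2}}{3} + 2 s \right)} \operatorname{atan}{\left(2 s \right)}}{6}] = \frac{80 s^{3} \sin{\left(\frac{4 s^{2}}{3} + 2 s \right)} \operatorname{atan}{\left(2 s \right)} + 60 s^{2} \sin{\left(\frac{4 s^{2}}{3} + 2 s \right)} \operatorname{atan}{\left(2 s \right)} + 20 s \sin{\left(\frac{4 s^{2}}{3} + 2 s \right)} \operatorname{atan}{\left(2 s \right)} + 15 \sin{\left(\frac{4 s^{2}}{3} + 2 s \right)} \operatorname{atan}{\left(2 s \right)} - 15 \cos{\left(\frac{4 s^{2}}{3} + 2 s \right)}}{36 s^{2} + 9} = G'(s).

G(s) = - \frac{5 \cos{\left(\frac{4 s^{2}}{3} + 2 s \right)} \operatorname{atan}{\left(2 s \right)}}{6}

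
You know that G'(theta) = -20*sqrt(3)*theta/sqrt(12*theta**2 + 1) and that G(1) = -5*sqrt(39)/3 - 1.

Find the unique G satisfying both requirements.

G(theta) = -5*sqrt(4*theta**2 + 1/3) - 1

G'(theta) matches the chain-rule pattern g'(h)*h' with inner function h(theta) = 4*theta**2 + 1/3; substituting u = h(theta) collapses the integral.
A general antiderivative is -5*sqrt(4*theta**2 + 1/3) + C.
The condition gives C = -5*sqrt(39)/3 - 1 - (-5*sqrt(39)/3) = -1.
So G(theta) = -5*sqrt(4*theta**2 + 1/3) - 1.
Check: d/dtheta[-5*sqrt(4*theta**2 + 1/3) - 1] = -20*sqrt(3)*theta/sqrt(12*theta**2 + 1) = G'(theta).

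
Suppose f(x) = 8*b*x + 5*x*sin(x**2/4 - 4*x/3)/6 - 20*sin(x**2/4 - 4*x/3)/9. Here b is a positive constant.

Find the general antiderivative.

Integrate term by term and add the pieces.
Check: d/dx[4*b*x**2 - 5*cos(x**2/4 - 4*x/3)/3] = 8*b*x + 5*x*sin(x**2/4 - 4*x/3)/6 - 20*sin(x**2/4 - 4*x/3)/9 = f(x).

F(x) = 4*b*x**2 - 5*cos(x**2/4 - 4*x/3)/3 + C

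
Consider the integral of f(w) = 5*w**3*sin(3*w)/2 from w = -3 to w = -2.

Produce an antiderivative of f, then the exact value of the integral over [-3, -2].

Recover f(w) by differentiating a candidate F(w); any mismatch rules it out.
F(w) = 5*(-9*w**3*cos(3*w) + 9*w**2*sin(3*w) + 6*w*cos(3*w) - 2*sin(3*w))/54 is an antiderivative of f.
Check: d/dw[5*(-9*w**3*cos(3*w) + 9*w**2*sin(3*w) + 6*w*cos(3*w) - 2*sin(3*w))/54] = 5*w**3*sin(3*w)/2 = f(w).
F(-2) = -85*sin(6)/27 + 50*cos(6)/9; F(-3) = 125*cos(9)/6 - 395*sin(9)/54.
Integral = F(-2) - F(-3) = -85*sin(6)/27 + 395*sin(9)/54 + 50*cos(6)/9 - 125*cos(9)/6.

Antiderivative: F(w) = 5*(-9*w**3*cos(3*w) + 9*w**2*sin(3*w) + 6*w*cos(3*w) - 2*sin(3*w))/54; value = -85*sin(6)/27 + 395*sin(9)/54 + 50*cos(6)/9 - 125*cos(9)/6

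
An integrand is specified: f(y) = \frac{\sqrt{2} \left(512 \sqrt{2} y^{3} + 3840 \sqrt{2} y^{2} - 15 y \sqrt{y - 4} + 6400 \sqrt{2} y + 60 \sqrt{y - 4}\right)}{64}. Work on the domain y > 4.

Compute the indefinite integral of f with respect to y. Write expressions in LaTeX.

F(y) = \frac{\sqrt{2} \left(64 \sqrt{2} y^{4} + 640 \sqrt{2} y^{3} - 3 y^{2} \sqrt{y - 4} + 1600 \sqrt{2} y^{2} + 24 y \sqrt{y - 4} - 48 \sqrt{y - 4}\right)}{32} + C

Check any antiderivative F(y) by computing F'(y) and comparing it with f(y).
Check: d/dy[\frac{\sqrt{2} \left(64 \sqrt{2} y^{4} + 640 \sqrt{2} y^{3} - 3 y^{2} \sqrt{y - 4} + 1600 \sqrt{2} y^{2} + 24 y \sqrt{y - 4} - 48 \sqrt{y - 4}\right)}{32}] = \frac{1024 y^{3} \sqrt{y - 4} + 7680 y^{2} \sqrt{y - 4} - 15 \sqrt{2} y^{2} + 12800 y \sqrt{y - 4} + 120 \sqrt{2} y - 240 \sqrt{2}}{64 \sqrt{y - 4}}, which equals f(y).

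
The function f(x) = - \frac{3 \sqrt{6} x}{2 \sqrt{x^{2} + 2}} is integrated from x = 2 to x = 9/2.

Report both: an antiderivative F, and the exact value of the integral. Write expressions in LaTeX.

Antiderivative: F(x) = - 3 \sqrt{\frac{3 x^{2}}{2} + 3}; value = 9 - \frac{3 \sqrt{534}}{4}

f matches the chain-rule pattern g'(h)*h' with inner function h(x) = \frac{3 x^{2}}{2} + 3; substituting u = h(x) collapses the integral.
F(x) = - 3 \sqrt{\frac{3 x^{2}}{2} + 3} is an antiderivative of f.
Check: d/dx[- 3 \sqrt{\frac{3 x^{2}}{2} + 3}] = - \frac{3 \sqrt{6} x}{2 \sqrt{x^{2} + 2}} = f(x).
F(9/2) = - \frac{3 \sqrt{534}}{4}; F(2) = -9.
Integral = F(9/2) - F(2) = 9 - \frac{3 \sqrt{534}}{4}.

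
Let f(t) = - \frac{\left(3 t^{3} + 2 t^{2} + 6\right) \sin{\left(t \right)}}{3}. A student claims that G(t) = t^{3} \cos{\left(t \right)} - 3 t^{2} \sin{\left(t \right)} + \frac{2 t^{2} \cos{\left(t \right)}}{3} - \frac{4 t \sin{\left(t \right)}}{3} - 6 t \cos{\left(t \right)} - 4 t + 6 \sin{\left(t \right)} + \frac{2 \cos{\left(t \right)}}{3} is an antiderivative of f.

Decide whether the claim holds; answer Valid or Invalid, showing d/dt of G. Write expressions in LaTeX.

d/dt[G] = - t^{3} \sin{\left(t \right)} - \frac{2 t^{2} \sin{\left(t \right)}}{3} - 2 \sin{\left(t \right)} - 4
d/dt[G] - f(t) = -4 != 0.

Invalid: d/dt[G] - f = -4, which is not 0.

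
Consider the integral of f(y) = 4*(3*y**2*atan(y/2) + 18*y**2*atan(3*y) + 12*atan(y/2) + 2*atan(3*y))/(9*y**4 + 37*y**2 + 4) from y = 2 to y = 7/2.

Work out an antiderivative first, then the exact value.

Antiderivative: F(y) = 4*atan(y/2)*atan(3*y); value = -pi*atan(6) + 4*atan(7/4)*atan(21/2)

f has the shape u'v + uv' for u = 4*atan(y/2) and v = atan(3*y) — it is the derivative of the product u*v.
F(y) = 4*atan(y/2)*atan(3*y) is an antiderivative of f.
Check: d/dy[4*atan(y/2)*atan(3*y)] = (12*y**2*atan(y/2) + 72*y**2*atan(3*y) + 48*atan(y/2) + 8*atan(3*y))/(9*y**4 + 37*y**2 + 4), which equals f(y).
F(7/2) = 4*atan(7/4)*atan(21/2); F(2) = pi*atan(6).
Integral = F(7/2) - F(2) = -pi*atan(6) + 4*atan(7/4)*atan(21/2).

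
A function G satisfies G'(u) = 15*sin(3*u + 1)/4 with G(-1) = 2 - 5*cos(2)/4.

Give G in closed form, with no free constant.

G(u) = 2 - 5*cos(3*u + 1)/4

The proposed G(u) is checked by its d/du: the result must match the given G'(u).
A general antiderivative is -5*cos(3*u + 1)/4 + C.
The condition gives C = 2 - 5*cos(2)/4 - (-5*cos(2)/4) = 2.
So G(u) = 2 - 5*cos(3*u + 1)/4.
Check: d/du[2 - 5*cos(3*u + 1)/4] = 15*sin(3*u + 1)/4 = G'(u).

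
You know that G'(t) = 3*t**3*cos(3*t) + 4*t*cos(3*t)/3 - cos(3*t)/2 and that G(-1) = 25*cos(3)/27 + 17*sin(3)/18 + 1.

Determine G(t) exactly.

The integrand splits into summands that can be handled one at a time.
A general antiderivative is t**3*sin(3*t) + t**2*cos(3*t) - 2*t*sin(3*t)/9 - sin(3*t)/6 - 2*cos(3*t)/27 + C.
The condition gives C = 25*cos(3)/27 + 17*sin(3)/18 + 1 - (25*cos(3)/27 + 17*sin(3)/18) = 1.
So G(t) = (54*t**3*sin(3*t) + 54*t**2*cos(3*t) - 12*t*sin(3*t) - 9*sin(3*t) - 4*cos(3*t) + 54)/54.
Check: d/dt[(54*t**3*sin(3*t) + 54*t**2*cos(3*t) - 12*t*sin(3*t) - 9*sin(3*t) - 4*cos(3*t) + 54)/54] = 3*t**3*cos(3*t) + 4*t*cos(3*t)/3 - cos(3*t)/2 = G'(t).

G(t) = (54*t**3*sin(3*t) + 54*t**2*cos(3*t) - 12*t*sin(3*t) - 9*sin(3*t) - 4*cos(3*t) + 54)/54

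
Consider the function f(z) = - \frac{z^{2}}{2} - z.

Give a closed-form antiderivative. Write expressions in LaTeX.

An antiderivative is F(z) = - \frac{z^{3}}{6} - \frac{z^{2}}{2}.

Integrate term by term and add the pieces.
Check: d/dz[- \frac{z^{3}}{6} - \frac{z^{2}}{2}] = - \frac{z^{2}}{2} - z = f(z).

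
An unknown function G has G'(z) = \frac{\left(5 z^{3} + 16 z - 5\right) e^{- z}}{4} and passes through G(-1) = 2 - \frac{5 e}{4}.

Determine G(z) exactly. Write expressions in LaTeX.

G(z) = - \frac{5 z^{3} e^{- z}}{4} - \frac{15 z^{2} e^{- z}}{4} - \frac{23 z e^{- z}}{2} + 2 - \frac{41 e^{- z}}{4}

Recognize the product-rule pattern: G'(z) = u'v + uv' with u = - \frac{5 z^{3}}{4} - \frac{15 z^{2}}{4} - \frac{23 z}{2} - \frac{41}{4}, v = e^{- z}, so integration by parts undoes it.
A general antiderivative is \frac{\left(- 5 z^{3} - 15 z^{2} - 46 z - 41\right) e^{- z}}{4} + C.
The condition gives C = 2 - \frac{5 e}{4} - (- \frac{5 e}{4}) = 2.
So G(z) = - \frac{5 z^{3} e^{- z}}{4} - \frac{15 z^{2} e^{- z}}{4} - \frac{23 z e^{- z}}{2} + 2 - \frac{41 e^{- z}}{4}.
Check: d/dz[- \frac{5 z^{3} e^{- z}}{4} - \frac{15 z^{2} e^{- z}}{4} - \frac{23 z e^{- z}}{2} + 2 - \frac{41 e^{- z}}{4}] = \frac{\left(5 z^{3} + 16 z - 5\right) e^{- z}}{4} = G'(z).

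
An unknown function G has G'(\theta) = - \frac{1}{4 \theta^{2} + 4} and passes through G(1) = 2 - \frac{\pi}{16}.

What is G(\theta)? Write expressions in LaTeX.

Whatever form G(\theta) takes, its d/d\theta must return the stated G'(\theta).
A general antiderivative is - \frac{\operatorname{atan}{\left(\theta \right)}}{4} + C.
The condition gives C = 2 - \frac{\pi}{16} - (- \frac{\pi}{16}) = 2.
So G(\theta) = - \frac{\operatorname{atan}{\left(\theta \right)} - 8}{4}.
Check: d/d\theta[- \frac{\operatorname{atan}{\left(\theta \right)} - 8}{4}] = - \frac{1}{4 \theta^{2} + 4} = G'(\theta).

G(\theta) = - \frac{\operatorname{atan}{\left(\theta \right)} - 8}{4}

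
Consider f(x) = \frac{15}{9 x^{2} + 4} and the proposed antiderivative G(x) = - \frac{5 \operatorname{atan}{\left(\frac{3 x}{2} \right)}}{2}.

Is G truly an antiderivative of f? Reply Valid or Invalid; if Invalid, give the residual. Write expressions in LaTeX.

Invalid: d/dx[G] - f = - \frac{30}{9 x^{2} + 4}, which is not 0.

d/dx[G] = - \frac{15}{9 x^{2} + 4}
d/dx[G] - f(x) = - \frac{30}{9 x^{2} + 4} != 0.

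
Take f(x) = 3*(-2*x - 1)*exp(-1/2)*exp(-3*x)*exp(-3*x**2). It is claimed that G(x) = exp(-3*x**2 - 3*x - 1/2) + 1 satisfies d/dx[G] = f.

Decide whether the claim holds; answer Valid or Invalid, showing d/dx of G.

d/dx[G] = (-6*x - 3)*exp(-1/2)*exp(-3*x)*exp(-3*x**2)
This equals f(x) exactly, so the claim holds.

Valid. The derivative of G reproduces f.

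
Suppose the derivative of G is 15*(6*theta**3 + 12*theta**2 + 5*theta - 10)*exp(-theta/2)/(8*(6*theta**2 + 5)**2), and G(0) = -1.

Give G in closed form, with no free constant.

Differentiate the proposed G(theta) back; it has to land on the given G'(theta).
A general antiderivative is -15*theta*exp(-theta/2)/(8*(3*theta**2 + 5/2)) + C.
The condition gives C = -1 - (0) = -1.
So G(theta) = -(24*theta**2*exp(theta/2) + 15*theta + 20*exp(theta/2))*exp(-theta/2)/(4*(6*theta**2 + 5)).
Check: d/dtheta[-(24*theta**2*exp(theta/2) + 15*theta + 20*exp(theta/2))*exp(-theta/2)/(4*(6*theta**2 + 5))] = (90*theta**3 + 180*theta**2 + 75*theta - 150)/(288*theta**4*exp(theta/2) + 480*theta**2*exp(theta/2) + 200*exp(theta/2)), which equals G'(theta).

G(theta) = -(24*theta**2*exp(theta/2) + 15*theta + 20*exp(theta/2))*exp(-theta/2)/(4*(6*theta**2 + 5))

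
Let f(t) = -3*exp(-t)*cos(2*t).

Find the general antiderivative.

A candidate is checked by its d/dt: the result must match f(t).
Check: d/dt[3*(-2*sin(2*t) + cos(2*t))*exp(-t)/5] = -3*exp(-t)*cos(2*t) = f(t).

F(t) = 3*(-2*sin(2*t) + cos(2*t))*exp(-t)/5 + C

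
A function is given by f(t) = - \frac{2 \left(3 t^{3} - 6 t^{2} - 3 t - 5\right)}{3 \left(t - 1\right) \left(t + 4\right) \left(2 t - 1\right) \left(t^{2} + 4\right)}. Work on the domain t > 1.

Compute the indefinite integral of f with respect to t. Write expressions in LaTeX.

Factor the denominator (3 \left(t - 1\right) \left(t + 4\right) \left(2 t - 1\right) \left(t^{2} + 4\right)) and decompose: f = - \frac{601 t + 836}{2550 \left(t^{2} + 4\right)} - \frac{244}{459 \left(2 t - 1\right)} + \frac{281}{1350 \left(t + 4\right)} + \frac{22}{75 \left(t - 1\right)}; each piece integrates to a log, atan, or power term.
Check: d/dt[\frac{13464 \log{\left(t - 1 \right)} - 12200 \log{\left(t - \frac{1}{2} \right)} + 9554 \log{\left(t + 4 \right)} - 5409 \log{\left(t^{2} + 4 \right)} - 7524 \operatorname{atan}{\left(\frac{t}{2} \right)}}{45900}] = \frac{- 6 t^{3} + 12 t^{2} + 6 t + 10}{6 t^{5} + 15 t^{4} - 9 t^{3} + 72 t^{2} - 132 t + 48}, which equals f(t).

F(t) = \frac{13464 \log{\left(t - 1 \right)} - 12200 \log{\left(t - \frac{1}{2} \right)} + 9554 \log{\left(t + 4 \right)} - 5409 \log{\left(t^{2} + 4 \right)} - 7524 \operatorname{atan}{\left(\frac{t}{2} \right)}}{45900} + C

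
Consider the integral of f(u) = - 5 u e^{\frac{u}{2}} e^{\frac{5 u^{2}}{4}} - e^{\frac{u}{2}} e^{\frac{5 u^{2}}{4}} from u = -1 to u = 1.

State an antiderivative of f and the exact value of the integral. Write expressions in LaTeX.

The substitution w = \frac{5 u^{2}}{4} + \frac{u}{2} works: f is exactly (dF/dw)*(dw/du) for that inner function.
F(u) = - 2 e^{\frac{5 u^{2}}{4} + \frac{u}{2}} is an antiderivative of f.
Check: d/du[- 2 e^{\frac{5 u^{2}}{4} + \frac{u}{2}}] = - 5 u e^{\frac{u}{2}} e^{\frac{5 u^{2}}{4}} - e^{\frac{u}{2}} e^{\frac{5 u^{2}}{4}} = f(u).
F(1) = - 2 e^{\frac{7}{4}}; F(-1) = - 2 e^{\frac{3}{4}}.
Integral = F(1) - F(-1) = - 2 e^{\frac{7}{4}} + 2 e^{\frac{3}{4}}.

Antiderivative: F(u) = - 2 e^{\frac{5 u^{2}}{4} + \frac{u}{2}}; value = - 2 e^{\frac{7}{4}} + 2 e^{\frac{3}{4}}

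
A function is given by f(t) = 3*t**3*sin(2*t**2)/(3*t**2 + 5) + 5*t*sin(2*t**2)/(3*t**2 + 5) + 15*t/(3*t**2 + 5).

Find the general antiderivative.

F(t) = -(-10*log(t**2 + 5/3) + cos(2*t**2))/4 + C

The integrand splits into summands that can be handled one at a time.
Check: d/dt[-(-10*log(t**2 + 5/3) + cos(2*t**2))/4] = (3*t**3*sin(2*t**2) + 5*t*sin(2*t**2) + 15*t)/(3*t**2 + 5), which equals f(t).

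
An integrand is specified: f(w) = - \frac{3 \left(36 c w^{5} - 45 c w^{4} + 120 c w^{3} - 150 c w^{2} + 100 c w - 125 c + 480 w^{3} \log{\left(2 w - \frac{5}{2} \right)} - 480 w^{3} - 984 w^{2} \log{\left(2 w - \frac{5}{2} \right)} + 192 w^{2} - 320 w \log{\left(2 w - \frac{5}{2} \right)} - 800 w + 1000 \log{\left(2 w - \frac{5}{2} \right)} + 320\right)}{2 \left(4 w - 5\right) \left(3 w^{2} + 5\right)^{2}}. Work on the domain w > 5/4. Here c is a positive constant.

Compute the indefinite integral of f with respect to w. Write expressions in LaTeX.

Since d/dw undoes antidifferentiation here, F'(w) = f(w) is required of F(w).
Check: d/dw[- \frac{3 c w}{2} + \frac{4 \left(5 w - 2\right) \log{\left(2 w - \frac{5}{2} \right)}}{w^{2} + \frac{5}{3}}] = \frac{- 108 c w^{5} + 135 c w^{4} - 360 c w^{3} + 450 c w^{2} - 300 c w + 375 c - 1440 w^{3} \log{\left(2 w - \frac{5}{2} \right)} + 1440 w^{3} + 2952 w^{2} \log{\left(2 w - \frac{5}{2} \right)} - 576 w^{2} + 960 w \log{\left(2 w - \frac{5}{2} \right)} + 2400 w - 3000 \log{\left(2 w - \frac{5}{2} \right)} - 960}{72 w^{5} - 90 w^{4} + 240 w^{3} - 300 w^{2} + 200 w - 250}, which equals f(w).

F(w) = - \frac{3 c w}{2} + \frac{4 \left(5 w - 2\right) \log{\left(2 w - \frac{5}{2} \right)}}{w^{2} + \frac{5}{3}} + C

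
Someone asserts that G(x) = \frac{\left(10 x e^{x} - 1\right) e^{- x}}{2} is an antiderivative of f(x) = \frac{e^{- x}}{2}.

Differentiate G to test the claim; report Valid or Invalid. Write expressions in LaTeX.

d/dx[G] = \frac{\left(10 e^{x} + 1\right) e^{- x}}{2}
d/dx[G] - f(x) = 5 != 0.

Invalid: d/dx[G] - f = 5, which is not 0.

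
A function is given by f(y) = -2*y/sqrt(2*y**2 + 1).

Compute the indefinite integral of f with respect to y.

The substitution u = 2*y**2 + 1 works: f is exactly (dF/du)*(du/dy) for that inner function.
Check: d/dy[-sqrt(2*y**2 + 1)] = -2*y/sqrt(2*y**2 + 1) = f(y).

F(y) = -sqrt(2*y**2 + 1) + C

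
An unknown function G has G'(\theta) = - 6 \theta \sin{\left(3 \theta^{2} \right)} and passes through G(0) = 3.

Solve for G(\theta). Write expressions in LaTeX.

G(\theta) = \cos{\left(3 \theta^{2} \right)} + 2

G'(\theta) matches the chain-rule pattern g'(h)*h' with inner function h(\theta) = 3 \theta^{2}; substituting u = h(\theta) collapses the integral.
A general antiderivative is \cos{\left(3 \theta^{2} \right)} + C.
The condition gives C = 3 - (1) = 2.
So G(\theta) = \cos{\left(3 \theta^{2} \right)} + 2.
Check: d/d\theta[\cos{\left(3 \theta^{2} \right)} + 2] = - 6 \theta \sin{\left(3 \theta^{2} \right)} = G'(\theta).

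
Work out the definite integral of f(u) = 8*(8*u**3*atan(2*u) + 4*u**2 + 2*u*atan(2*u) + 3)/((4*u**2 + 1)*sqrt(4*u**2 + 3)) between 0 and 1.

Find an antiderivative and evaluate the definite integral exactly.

f has the shape v'r + vr' for v = 4*sqrt(4*u**2 + 3) and r = atan(2*u) — it is the derivative of the product v*r.
F(u) = 4*sqrt(4*u**2 + 3)*atan(2*u) is an antiderivative of f.
Check: d/du[4*sqrt(4*u**2 + 3)*atan(2*u)] = (64*u**3*atan(2*u) + 32*u**2 + 16*u*atan(2*u) + 24)/(4*u**2*sqrt(4*u**2 + 3) + sqrt(4*u**2 + 3)), which equals f(u).
F(1) = 4*sqrt(7)*atan(2); F(0) = 0.
Integral = F(1) - F(0) = 4*sqrt(7)*atan(2).

Antiderivative: F(u) = 4*sqrt(4*u**2 + 3)*atan(2*u); value = 4*sqrt(7)*atan(2)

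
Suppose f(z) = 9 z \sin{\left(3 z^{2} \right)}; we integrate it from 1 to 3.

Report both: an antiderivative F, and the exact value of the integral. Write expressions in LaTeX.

Antiderivative: F(z) = - \frac{3 \cos{\left(3 z^{2} \right)}}{2}; value = \frac{3 \cos{\left(3 \right)}}{2} - \frac{3 \cos{\left(27 \right)}}{2}

f matches the chain-rule pattern g'(h)*h' with inner function h(z) = 3 z^{2}; substituting u = h(z) collapses the integral.
F(z) = - \frac{3 \cos{\left(3 z^{2} \right)}}{2} is an antiderivative of f.
Check: d/dz[- \frac{3 \cos{\left(3 z^{2} \right)}}{2}] = 9 z \sin{\left(3 z^{2} \right)} = f(z).
F(3) = - \frac{3 \cos{\left(27 \right)}}{2}; F(1) = - \frac{3 \cos{\left(3 \right)}}{2}.
Integral = F(3) - F(1) = \frac{3 \cos{\left(3 \right)}}{2} - \frac{3 \cos{\left(27 \right)}}{2}.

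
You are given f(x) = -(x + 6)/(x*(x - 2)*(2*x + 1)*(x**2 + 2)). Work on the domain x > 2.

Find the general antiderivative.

Factor the denominator (x*(x - 2)*(2*x + 1)*(x**2 + 2)) and decompose: f = -(7*x + 4)/(18*(x**2 + 2)) - 88/(45*(2*x + 1)) - 2/(15*(x - 2)) + 3/(2*x); each piece integrates to a log, atan, or power term.
Check: d/dx[3*log(x)/2 - 2*log(x - 2)/15 - 44*log(x + 1/2)/45 - 7*log(x**2 + 2)/36 - sqrt(2)*atan(sqrt(2)*x/2)/9] = (-x - 6)/(2*x**5 - 3*x**4 + 2*x**3 - 6*x**2 - 4*x), which equals f(x).

F(x) = 3*log(x)/2 - 2*log(x - 2)/15 - 44*log(x + 1/2)/45 - 7*log(x**2 + 2)/36 - sqrt(2)*atan(sqrt(2)*x/2)/9 + C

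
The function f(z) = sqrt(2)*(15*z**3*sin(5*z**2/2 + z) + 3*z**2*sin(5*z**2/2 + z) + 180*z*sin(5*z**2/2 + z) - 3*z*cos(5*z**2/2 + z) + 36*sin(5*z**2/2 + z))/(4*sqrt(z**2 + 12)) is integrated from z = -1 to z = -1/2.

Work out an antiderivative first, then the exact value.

Antiderivative: F(z) = -3*sqrt(z**2/2 + 6)*cos(5*z**2/2 + z)/2; value = -21*sqrt(2)*cos(1/8)/8 + 3*sqrt(26)*cos(3/2)/4

Recognize the product-rule pattern: f = u'v + uv' with u = -3*sqrt(z**2/2 + 6)/2, v = cos(5*z**2/2 + z), so integration by parts undoes it.
F(z) = -3*sqrt(z**2/2 + 6)*cos(5*z**2/2 + z)/2 is an antiderivative of f.
Check: d/dz[-3*sqrt(z**2/2 + 6)*cos(5*z**2/2 + z)/2] = sqrt(2)*(15*z**3*sin(5*z**2/2 + z) + 3*z**2*sin(5*z**2/2 + z) + 180*z*sin(5*z**2/2 + z) - 3*z*cos(5*z**2/2 + z) + 36*sin(5*z**2/2 + z))/(4*sqrt(z**2 + 12)) = f(z).
F(-1/2) = -21*sqrt(2)*cos(1/8)/8; F(-1) = -3*sqrt(26)*cos(3/2)/4.
Integral = F(-1/2) - F(-1) = -21*sqrt(2)*cos(1/8)/8 + 3*sqrt(26)*cos(3/2)/4.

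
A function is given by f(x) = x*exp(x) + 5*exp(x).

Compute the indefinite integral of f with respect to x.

F(x) = (x + 4)*exp(x) + C

Recognize the product-rule pattern: f = u'v + uv' with u = x + 4, v = exp(x), so integration by parts undoes it.
Check: d/dx[(x + 4)*exp(x)] = x*exp(x) + 5*exp(x) = f(x).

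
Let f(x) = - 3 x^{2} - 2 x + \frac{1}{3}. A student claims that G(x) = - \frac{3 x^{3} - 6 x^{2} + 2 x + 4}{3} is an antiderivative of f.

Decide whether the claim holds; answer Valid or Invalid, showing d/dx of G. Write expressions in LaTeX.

Invalid: d/dx[G] - f = 6 x - 1, which is not 0.

d/dx[G] = - 3 x^{2} + 4 x - \frac{2}{3}
d/dx[G] - f(x) = 6 x - 1 != 0.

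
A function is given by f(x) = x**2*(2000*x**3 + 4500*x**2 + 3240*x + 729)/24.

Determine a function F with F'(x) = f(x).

An antiderivative is F(x) = x**3*(10*x + 9)**3/72.

f matches the chain-rule pattern g'(h)*h' with inner function h(x) = 5*x**2/3 + 3*x/2; substituting u = h(x) collapses the integral.
Check: d/dx[x**3*(10*x + 9)**3/72] = 250*x**5/3 + 375*x**4/2 + 135*x**3 + 243*x**2/8, which equals f(x).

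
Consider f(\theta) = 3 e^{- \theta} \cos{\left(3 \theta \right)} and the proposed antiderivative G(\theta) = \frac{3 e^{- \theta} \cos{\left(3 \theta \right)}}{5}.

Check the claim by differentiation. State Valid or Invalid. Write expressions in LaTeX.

d/d\theta[G] = \frac{\left(- 9 \sin{\left(3 \theta \right)} - 3 \cos{\left(3 \theta \right)}\right) e^{- \theta}}{5}
d/d\theta[G] - f(\theta) = \frac{\left(- 9 \sin{\left(3 \theta \right)} - 18 \cos{\left(3 \theta \right)}\right) e^{- \theta}}{5} != 0.

Invalid: d/d\theta[G] - f = \frac{\left(- 9 \sin{\left(3 \theta \right)} - 18 \cos{\left(3 \theta \right)}\right) e^{- \theta}}{5}, which is not 0.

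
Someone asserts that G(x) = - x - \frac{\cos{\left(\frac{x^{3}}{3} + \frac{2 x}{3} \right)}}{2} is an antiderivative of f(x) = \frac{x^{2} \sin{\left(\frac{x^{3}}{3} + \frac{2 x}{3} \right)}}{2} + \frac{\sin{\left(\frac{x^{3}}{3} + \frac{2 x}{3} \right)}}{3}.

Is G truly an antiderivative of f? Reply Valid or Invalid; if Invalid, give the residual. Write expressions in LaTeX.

d/dx[G] = \frac{x^{2} \sin{\left(\frac{x^{3}}{3} + \frac{2 x}{3} \right)}}{2} + \frac{\sin{\left(\frac{x^{3}}{3} + \frac{2 x}{3} \right)}}{3} - 1
d/dx[G] - f(x) = -1 != 0.

Invalid: d/dx[G] - f = -1, which is not 0.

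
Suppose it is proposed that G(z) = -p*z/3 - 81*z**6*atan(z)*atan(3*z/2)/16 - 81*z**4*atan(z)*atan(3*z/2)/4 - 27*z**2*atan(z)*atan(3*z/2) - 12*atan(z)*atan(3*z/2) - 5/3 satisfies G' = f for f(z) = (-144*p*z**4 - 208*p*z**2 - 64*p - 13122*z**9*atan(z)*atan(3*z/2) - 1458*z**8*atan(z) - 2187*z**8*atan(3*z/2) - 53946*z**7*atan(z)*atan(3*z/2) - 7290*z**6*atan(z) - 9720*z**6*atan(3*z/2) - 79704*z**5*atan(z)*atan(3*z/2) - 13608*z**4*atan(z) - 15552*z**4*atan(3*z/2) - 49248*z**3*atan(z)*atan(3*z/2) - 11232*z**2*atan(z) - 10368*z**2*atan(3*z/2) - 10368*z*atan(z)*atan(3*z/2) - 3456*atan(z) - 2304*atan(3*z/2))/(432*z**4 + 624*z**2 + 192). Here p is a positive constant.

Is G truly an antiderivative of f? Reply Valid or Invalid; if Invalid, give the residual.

d/dz[G] = (-144*p*z**4 - 208*p*z**2 - 64*p - 13122*z**9*atan(z)*atan(3*z/2) - 1458*z**8*atan(z) - 2187*z**8*atan(3*z/2) - 53946*z**7*atan(z)*atan(3*z/2) - 7290*z**6*atan(z) - 9720*z**6*atan(3*z/2) - 79704*z**5*atan(z)*atan(3*z/2) - 13608*z**4*atan(z) - 15552*z**4*atan(3*z/2) - 49248*z**3*atan(z)*atan(3*z/2) - 11232*z**2*atan(z) - 10368*z**2*atan(3*z/2) - 10368*z*atan(z)*atan(3*z/2) - 3456*atan(z) - 2304*atan(3*z/2))/(432*z**4 + 624*z**2 + 192)
This equals f(z) exactly, so the claim holds.

Valid. The derivative of G reproduces f.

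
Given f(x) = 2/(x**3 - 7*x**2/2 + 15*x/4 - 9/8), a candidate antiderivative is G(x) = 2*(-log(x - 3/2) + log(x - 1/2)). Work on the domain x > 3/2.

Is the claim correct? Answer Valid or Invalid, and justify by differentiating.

Invalid: d/dx[G] - f = -8/(4*x**2 - 12*x + 9), which is not 0.

d/dx[G] = -8/(4*x**2 - 8*x + 3)
d/dx[G] - f(x) = -8/(4*x**2 - 12*x + 9) != 0.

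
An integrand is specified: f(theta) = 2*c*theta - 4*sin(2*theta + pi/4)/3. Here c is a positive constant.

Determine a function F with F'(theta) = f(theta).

Integrate term by term and add the pieces.
Check: d/dtheta[(3*c*theta**2 + 2*cos(2*theta + pi/4))/3] = 2*c*theta - 4*sin(2*theta + pi/4)/3 = f(theta).

An antiderivative is F(theta) = (3*c*theta**2 + 2*cos(2*theta + pi/4))/3.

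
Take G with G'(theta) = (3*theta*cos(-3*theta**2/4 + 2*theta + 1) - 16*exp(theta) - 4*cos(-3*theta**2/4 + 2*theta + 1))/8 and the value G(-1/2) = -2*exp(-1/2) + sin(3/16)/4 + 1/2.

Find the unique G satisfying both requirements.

For G(theta) to be correct, d/dtheta[G] must agree with the stated G'(theta) identically.
A general antiderivative is -2*exp(theta) - sin(-3*theta**2/4 + 2*theta + 1)/4 + C.
The condition gives C = -2*exp(-1/2) + sin(3/16)/4 + 1/2 - (-2*exp(-1/2) + sin(3/16)/4) = 1/2.
So G(theta) = -2*exp(theta) - sin(-3*theta**2/4 + 2*theta + 1)/4 + 1/2.
Check: d/dtheta[-2*exp(theta) - sin(-3*theta**2/4 + 2*theta + 1)/4 + 1/2] = 3*theta*cos(-3*theta**2/4 + 2*theta + 1)/8 - 2*exp(theta) - cos(-3*theta**2/4 + 2*theta + 1)/2, which equals G'(theta).

G(theta) = -2*exp(theta) - sin(-3*theta**2/4 + 2*theta + 1)/4 + 1/2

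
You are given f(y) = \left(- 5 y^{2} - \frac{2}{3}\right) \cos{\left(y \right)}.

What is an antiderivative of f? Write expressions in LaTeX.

For F(y) to be correct the identity F'(y) - f(y) = 0 must hold.
Check: d/dy[- 5 y^{2} \sin{\left(y \right)} - 10 y \cos{\left(y \right)} + \frac{28 \sin{\left(y \right)}}{3}] = - 5 y^{2} \cos{\left(y \right)} - \frac{2 \cos{\left(y \right)}}{3}, which equals f(y).

An antiderivative is F(y) = - 5 y^{2} \sin{\left(y \right)} - 10 y \cos{\left(y \right)} + \frac{28 \sin{\left(y \right)}}{3}.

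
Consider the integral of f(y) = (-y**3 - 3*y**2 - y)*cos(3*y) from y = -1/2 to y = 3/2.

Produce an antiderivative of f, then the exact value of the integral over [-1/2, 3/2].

Antiderivative: F(y) = -y**3*sin(3*y)/3 - y**2*sin(3*y) - y**2*cos(3*y)/3 - y*sin(3*y)/9 - 2*y*cos(3*y)/3 + 2*sin(3*y)/9 - cos(3*y)/27; value = -23*cos(3/2)/108 + 5*sin(3/2)/72 - 193*cos(9/2)/108 - 239*sin(9/2)/72

Whatever form F(y) takes, F'(y) = f(y) is non-negotiable.
F(y) = -y**3*sin(3*y)/3 - y**2*sin(3*y) - y**2*cos(3*y)/3 - y*sin(3*y)/9 - 2*y*cos(3*y)/3 + 2*sin(3*y)/9 - cos(3*y)/27 is an antiderivative of f.
Check: d/dy[-y**3*sin(3*y)/3 - y**2*sin(3*y) - y**2*cos(3*y)/3 - y*sin(3*y)/9 - 2*y*cos(3*y)/3 + 2*sin(3*y)/9 - cos(3*y)/27] = -y**3*cos(3*y) - 3*y**2*cos(3*y) - y*cos(3*y), which equals f(y).
F(3/2) = -193*cos(9/2)/108 - 239*sin(9/2)/72; F(-1/2) = -5*sin(3/2)/72 + 23*cos(3/2)/108.
Integral = F(3/2) - F(-1/2) = -23*cos(3/2)/108 + 5*sin(3/2)/72 - 193*cos(9/2)/108 - 239*sin(9/2)/72.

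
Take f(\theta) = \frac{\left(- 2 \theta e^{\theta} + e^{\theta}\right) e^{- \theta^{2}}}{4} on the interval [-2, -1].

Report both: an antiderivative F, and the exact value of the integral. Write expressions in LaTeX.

Antiderivative: F(\theta) = \frac{e^{\theta} e^{- \theta^{2}}}{4}; value = - \frac{1}{4 e^{6}} + \frac{1}{4 e^{2}}

f has the shape u'v + uv' for u = \frac{e^{\frac{\theta}{2}}}{4} and v = e^{- \theta^{2} + \frac{\theta}{2}} — it is the derivative of the product u*v.
F(\theta) = \frac{e^{\theta} e^{- \theta^{2}}}{4} is an antiderivative of f.
Check: d/d\theta[\frac{e^{\theta} e^{- \theta^{2}}}{4}] = \frac{\left(- 2 \theta e^{\theta} + e^{\theta}\right) e^{- \theta^{2}}}{4} = f(\theta).
F(-1) = \frac{1}{4 e^{2}}; F(-2) = \frac{1}{4 e^{6}}.
Integral = F(-1) - F(-2) = - \frac{1}{4 e^{6}} + \frac{1}{4 e^{2}}.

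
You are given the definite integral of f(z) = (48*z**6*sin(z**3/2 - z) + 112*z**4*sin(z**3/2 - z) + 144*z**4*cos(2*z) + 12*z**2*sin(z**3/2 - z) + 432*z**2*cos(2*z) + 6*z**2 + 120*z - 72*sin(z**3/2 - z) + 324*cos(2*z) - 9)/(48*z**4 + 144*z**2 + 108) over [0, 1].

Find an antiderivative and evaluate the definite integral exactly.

For F(z) to be correct the identity F'(z) - f(z) = 0 must hold.
F(z) = -(-36*z**2*sin(2*z) + 16*z**2*cos(z**3/2 - z) + 3*z - 54*sin(2*z) + 24*cos(z**3/2 - z) + 30)/(12*(2*z**2 + 3)) is an antiderivative of f.
Check: d/dz[-(-36*z**2*sin(2*z) + 16*z**2*cos(z**3/2 - z) + 3*z - 54*sin(2*z) + 24*cos(z**3/2 - z) + 30)/(12*(2*z**2 + 3))] = (48*z**6*sin(z**3/2 - z) + 112*z**4*sin(z**3/2 - z) + 144*z**4*cos(2*z) + 12*z**2*sin(z**3/2 - z) + 432*z**2*cos(2*z) + 6*z**2 + 120*z - 72*sin(z**3/2 - z) + 324*cos(2*z) - 9)/(48*z**4 + 144*z**2 + 108) = f(z).
F(1) = -2*cos(1/2)/3 - 11/20 + 3*sin(2)/2; F(0) = -3/2.
Integral = F(1) - F(0) = -2*cos(1/2)/3 + 19/20 + 3*sin(2)/2.

Antiderivative: F(z) = -(-36*z**2*sin(2*z) + 16*z**2*cos(z**3/2 - z) + 3*z - 54*sin(2*z) + 24*cos(z**3/2 - z) + 30)/(12*(2*z**2 + 3)); value = -2*cos(1/2)/3 + 19/20 + 3*sin(2)/2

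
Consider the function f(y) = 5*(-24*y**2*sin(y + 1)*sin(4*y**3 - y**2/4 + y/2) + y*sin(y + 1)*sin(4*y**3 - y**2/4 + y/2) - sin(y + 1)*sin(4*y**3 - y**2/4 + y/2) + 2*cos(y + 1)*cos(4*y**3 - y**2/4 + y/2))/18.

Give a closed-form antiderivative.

An antiderivative is F(y) = 5*sin(y + 1)*cos(4*y**3 - y**2/4 + y/2)/9.

Recognize the product-rule pattern: f = u'v + uv' with u = 5*cos(4*y**3 - y**2/4 + y/2)/9, v = sin(y + 1), so integration by parts undoes it.
Check: d/dy[5*sin(y + 1)*cos(4*y**3 - y**2/4 + y/2)/9] = -20*y**2*sin(y + 1)*sin(4*y**3 - y**2/4 + y/2)/3 + 5*y*sin(y + 1)*sin(4*y**3 - y**2/4 + y/2)/18 - 5*sin(y + 1)*sin(4*y**3 - y**2/4 + y/2)/18 + 5*cos(y + 1)*cos(4*y**3 - y**2/4 + y/2)/9, which equals f(y).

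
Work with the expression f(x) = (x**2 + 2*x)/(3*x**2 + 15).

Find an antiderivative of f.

An antiderivative is F(x) = x/3 + log(x**2 + 5)/3 - sqrt(5)*atan(sqrt(5)*x/5)/3.

A first test for any F(x): its x-derivative must equal f(x) identically.
Check: d/dx[x/3 + log(x**2 + 5)/3 - sqrt(5)*atan(sqrt(5)*x/5)/3] = (x**2 + 2*x)/(3*x**2 + 15) = f(x).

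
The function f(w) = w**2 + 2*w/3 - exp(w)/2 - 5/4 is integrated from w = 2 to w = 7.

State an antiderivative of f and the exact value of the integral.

Antiderivative: F(w) = w**3/3 + w**2/3 - 5*w/4 - exp(w)/2; value = -exp(7)/2 + exp(2)/2 + 1445/12

The integrand splits into summands that can be handled one at a time.
F(w) = w**3/3 + w**2/3 - 5*w/4 - exp(w)/2 is an antiderivative of f.
Check: d/dw[w**3/3 + w**2/3 - 5*w/4 - exp(w)/2] = w**2 + 2*w/3 - exp(w)/2 - 5/4 = f(w).
F(7) = 1463/12 - exp(7)/2; F(2) = 3/2 - exp(2)/2.
Integral = F(7) - F(2) = -exp(7)/2 + exp(2)/2 + 1445/12.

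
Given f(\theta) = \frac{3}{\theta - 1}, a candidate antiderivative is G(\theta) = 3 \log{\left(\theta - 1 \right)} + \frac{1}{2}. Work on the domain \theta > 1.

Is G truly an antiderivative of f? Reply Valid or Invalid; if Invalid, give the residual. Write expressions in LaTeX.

d/d\theta[G] = \frac{3}{\theta - 1}
This equals f(\theta) exactly, so the claim holds.

Valid - differentiating G returns exactly f.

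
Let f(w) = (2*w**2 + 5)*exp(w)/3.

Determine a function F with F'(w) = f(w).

Recognize the product-rule pattern: f = u'v + uv' with u = 2*w**2/3 - 4*w/3 + 3, v = exp(w), so integration by parts undoes it.
Check: d/dw[(2*w**2 - 4*w + 9)*exp(w)/3] = 2*w**2*exp(w)/3 + 5*exp(w)/3, which equals f(w).

An antiderivative is F(w) = (2*w**2 - 4*w + 9)*exp(w)/3.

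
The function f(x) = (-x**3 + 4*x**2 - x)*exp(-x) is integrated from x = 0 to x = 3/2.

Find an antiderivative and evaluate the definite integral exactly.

Antiderivative: F(x) = (x**3 - x**2 - x - 1)*exp(-x); value = 1 - 11*exp(-3/2)/8

f has the shape u'v + uv' for u = x**3 - x**2 - x - 1 and v = exp(-x) — it is the derivative of the product u*v.
F(x) = (x**3 - x**2 - x - 1)*exp(-x) is an antiderivative of f.
Check: d/dx[(x**3 - x**2 - x - 1)*exp(-x)] = (-x**3 + 4*x**2 - x)*exp(-x) = f(x).
F(3/2) = -11*exp(-3/2)/8; F(0) = -1.
Integral = F(3/2) - F(0) = 1 - 11*exp(-3/2)/8.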